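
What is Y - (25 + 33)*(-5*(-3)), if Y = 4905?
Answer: 4035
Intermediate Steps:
Y - (25 + 33)*(-5*(-3)) = 4905 - (25 + 33)*(-5*(-3)) = 4905 - 58*15 = 4905 - 1*870 = 4905 - 870 = 4035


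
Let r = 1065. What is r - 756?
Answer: 309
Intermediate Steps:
r - 756 = 1065 - 756 = 309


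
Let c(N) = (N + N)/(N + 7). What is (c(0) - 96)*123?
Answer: -11808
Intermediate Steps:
c(N) = 2*N/(7 + N) (c(N) = (2*N)/(7 + N) = 2*N/(7 + N))
(c(0) - 96)*123 = (2*0/(7 + 0) - 96)*123 = (2*0/7 - 96)*123 = (2*0*(⅐) - 96)*123 = (0 - 96)*123 = -96*123 = -11808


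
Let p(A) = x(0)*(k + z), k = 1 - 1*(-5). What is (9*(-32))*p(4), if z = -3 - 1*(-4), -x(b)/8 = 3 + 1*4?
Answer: 112896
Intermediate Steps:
x(b) = -56 (x(b) = -8*(3 + 1*4) = -8*(3 + 4) = -8*7 = -56)
z = 1 (z = -3 + 4 = 1)
k = 6 (k = 1 + 5 = 6)
p(A) = -392 (p(A) = -56*(6 + 1) = -56*7 = -392)
(9*(-32))*p(4) = (9*(-32))*(-392) = -288*(-392) = 112896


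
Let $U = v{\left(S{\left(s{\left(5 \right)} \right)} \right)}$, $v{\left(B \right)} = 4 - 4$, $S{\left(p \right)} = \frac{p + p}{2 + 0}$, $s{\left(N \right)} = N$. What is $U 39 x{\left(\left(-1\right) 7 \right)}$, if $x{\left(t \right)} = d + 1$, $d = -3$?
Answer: $0$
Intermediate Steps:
$S{\left(p \right)} = p$ ($S{\left(p \right)} = \frac{2 p}{2} = 2 p \frac{1}{2} = p$)
$v{\left(B \right)} = 0$ ($v{\left(B \right)} = 4 - 4 = 0$)
$U = 0$
$x{\left(t \right)} = -2$ ($x{\left(t \right)} = -3 + 1 = -2$)
$U 39 x{\left(\left(-1\right) 7 \right)} = 0 \cdot 39 \left(-2\right) = 0 \left(-2\right) = 0$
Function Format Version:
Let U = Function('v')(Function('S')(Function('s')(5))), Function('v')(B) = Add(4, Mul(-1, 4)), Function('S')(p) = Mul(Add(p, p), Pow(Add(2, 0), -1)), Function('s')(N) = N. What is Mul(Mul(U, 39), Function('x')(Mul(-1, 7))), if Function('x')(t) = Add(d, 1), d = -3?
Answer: 0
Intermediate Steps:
Function('S')(p) = p (Function('S')(p) = Mul(Mul(2, p), Pow(2, -1)) = Mul(Mul(2, p), Rational(1, 2)) = p)
Function('v')(B) = 0 (Function('v')(B) = Add(4, -4) = 0)
U = 0
Function('x')(t) = -2 (Function('x')(t) = Add(-3, 1) = -2)
Mul(Mul(U, 39), Function('x')(Mul(-1, 7))) = Mul(Mul(0, 39), -2) = Mul(0, -2) = 0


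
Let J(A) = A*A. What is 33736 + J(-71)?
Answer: 38777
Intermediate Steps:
J(A) = A**2
33736 + J(-71) = 33736 + (-71)**2 = 33736 + 5041 = 38777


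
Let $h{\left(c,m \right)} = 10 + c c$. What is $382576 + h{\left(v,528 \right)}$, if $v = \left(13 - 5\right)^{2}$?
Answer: $386682$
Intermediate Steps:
$v = 64$ ($v = 8^{2} = 64$)
$h{\left(c,m \right)} = 10 + c^{2}$
$382576 + h{\left(v,528 \right)} = 382576 + \left(10 + 64^{2}\right) = 382576 + \left(10 + 4096\right) = 382576 + 4106 = 386682$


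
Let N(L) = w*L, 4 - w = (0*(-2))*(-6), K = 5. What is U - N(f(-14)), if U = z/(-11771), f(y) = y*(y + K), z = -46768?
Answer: -74504/149 ≈ -500.03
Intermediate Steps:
w = 4 (w = 4 - 0*(-2)*(-6) = 4 - 0*(-6) = 4 - 1*0 = 4 + 0 = 4)
f(y) = y*(5 + y) (f(y) = y*(y + 5) = y*(5 + y))
N(L) = 4*L
U = 592/149 (U = -46768/(-11771) = -46768*(-1/11771) = 592/149 ≈ 3.9732)
U - N(f(-14)) = 592/149 - 4*(-14*(5 - 14)) = 592/149 - 4*(-14*(-9)) = 592/149 - 4*126 = 592/149 - 1*504 = 592/149 - 504 = -74504/149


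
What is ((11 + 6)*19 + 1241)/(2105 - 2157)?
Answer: -391/13 ≈ -30.077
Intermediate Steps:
((11 + 6)*19 + 1241)/(2105 - 2157) = (17*19 + 1241)/(-52) = (323 + 1241)*(-1/52) = 1564*(-1/52) = -391/13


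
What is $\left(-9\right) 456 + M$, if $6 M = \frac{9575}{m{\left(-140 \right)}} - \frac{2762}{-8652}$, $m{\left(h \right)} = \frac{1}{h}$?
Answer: $- \frac{5905525043}{25956} \approx -2.2752 \cdot 10^{5}$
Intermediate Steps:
$M = - \frac{5799001619}{25956}$ ($M = \frac{\frac{9575}{\frac{1}{-140}} - \frac{2762}{-8652}}{6} = \frac{\frac{9575}{- \frac{1}{140}} - - \frac{1381}{4326}}{6} = \frac{9575 \left(-140\right) + \frac{1381}{4326}}{6} = \frac{-1340500 + \frac{1381}{4326}}{6} = \frac{1}{6} \left(- \frac{5799001619}{4326}\right) = - \frac{5799001619}{25956} \approx -2.2342 \cdot 10^{5}$)
$\left(-9\right) 456 + M = \left(-9\right) 456 - \frac{5799001619}{25956} = -4104 - \frac{5799001619}{25956} = - \frac{5905525043}{25956}$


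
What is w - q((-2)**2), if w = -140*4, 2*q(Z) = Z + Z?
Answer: -564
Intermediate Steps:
q(Z) = Z (q(Z) = (Z + Z)/2 = (2*Z)/2 = Z)
w = -560
w - q((-2)**2) = -560 - 1*(-2)**2 = -560 - 1*4 = -560 - 4 = -564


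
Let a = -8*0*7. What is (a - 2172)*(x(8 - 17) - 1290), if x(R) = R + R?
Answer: 2840976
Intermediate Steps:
a = 0 (a = 0*7 = 0)
x(R) = 2*R
(a - 2172)*(x(8 - 17) - 1290) = (0 - 2172)*(2*(8 - 17) - 1290) = -2172*(2*(-9) - 1290) = -2172*(-18 - 1290) = -2172*(-1308) = 2840976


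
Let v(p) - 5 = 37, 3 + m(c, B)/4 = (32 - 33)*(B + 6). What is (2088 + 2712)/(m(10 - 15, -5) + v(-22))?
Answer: 2400/13 ≈ 184.62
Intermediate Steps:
m(c, B) = -36 - 4*B (m(c, B) = -12 + 4*((32 - 33)*(B + 6)) = -12 + 4*(-(6 + B)) = -12 + 4*(-6 - B) = -12 + (-24 - 4*B) = -36 - 4*B)
v(p) = 42 (v(p) = 5 + 37 = 42)
(2088 + 2712)/(m(10 - 15, -5) + v(-22)) = (2088 + 2712)/((-36 - 4*(-5)) + 42) = 4800/((-36 + 20) + 42) = 4800/(-16 + 42) = 4800/26 = 4800*(1/26) = 2400/13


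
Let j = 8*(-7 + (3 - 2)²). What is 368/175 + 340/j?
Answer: -10459/2100 ≈ -4.9805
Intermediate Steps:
j = -48 (j = 8*(-7 + 1²) = 8*(-7 + 1) = 8*(-6) = -48)
368/175 + 340/j = 368/175 + 340/(-48) = 368*(1/175) + 340*(-1/48) = 368/175 - 85/12 = -10459/2100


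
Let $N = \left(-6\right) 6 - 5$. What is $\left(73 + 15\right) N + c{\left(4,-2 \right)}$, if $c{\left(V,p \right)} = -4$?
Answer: $-3612$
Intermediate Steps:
$N = -41$ ($N = -36 - 5 = -41$)
$\left(73 + 15\right) N + c{\left(4,-2 \right)} = \left(73 + 15\right) \left(-41\right) - 4 = 88 \left(-41\right) - 4 = -3608 - 4 = -3612$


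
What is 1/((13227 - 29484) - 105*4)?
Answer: -1/16677 ≈ -5.9963e-5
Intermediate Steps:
1/((13227 - 29484) - 105*4) = 1/(-16257 - 420) = 1/(-16677) = -1/16677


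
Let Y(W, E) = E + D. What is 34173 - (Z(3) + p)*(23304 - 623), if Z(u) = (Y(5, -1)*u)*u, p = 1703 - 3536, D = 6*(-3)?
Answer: 45486897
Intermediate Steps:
D = -18
p = -1833
Y(W, E) = -18 + E (Y(W, E) = E - 18 = -18 + E)
Z(u) = -19*u² (Z(u) = ((-18 - 1)*u)*u = (-19*u)*u = -19*u²)
34173 - (Z(3) + p)*(23304 - 623) = 34173 - (-19*3² - 1833)*(23304 - 623) = 34173 - (-19*9 - 1833)*22681 = 34173 - (-171 - 1833)*22681 = 34173 - (-2004)*22681 = 34173 - 1*(-45452724) = 34173 + 45452724 = 45486897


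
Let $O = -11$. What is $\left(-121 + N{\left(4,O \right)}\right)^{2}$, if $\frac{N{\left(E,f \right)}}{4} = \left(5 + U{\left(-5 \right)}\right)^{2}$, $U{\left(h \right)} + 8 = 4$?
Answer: $13689$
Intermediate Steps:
$U{\left(h \right)} = -4$ ($U{\left(h \right)} = -8 + 4 = -4$)
$N{\left(E,f \right)} = 4$ ($N{\left(E,f \right)} = 4 \left(5 - 4\right)^{2} = 4 \cdot 1^{2} = 4 \cdot 1 = 4$)
$\left(-121 + N{\left(4,O \right)}\right)^{2} = \left(-121 + 4\right)^{2} = \left(-117\right)^{2} = 13689$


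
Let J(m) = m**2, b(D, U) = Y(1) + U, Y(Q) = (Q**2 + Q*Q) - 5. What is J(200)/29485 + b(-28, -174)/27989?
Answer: 222868231/165051133 ≈ 1.3503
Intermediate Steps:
Y(Q) = -5 + 2*Q**2 (Y(Q) = (Q**2 + Q**2) - 5 = 2*Q**2 - 5 = -5 + 2*Q**2)
b(D, U) = -3 + U (b(D, U) = (-5 + 2*1**2) + U = (-5 + 2*1) + U = (-5 + 2) + U = -3 + U)
J(200)/29485 + b(-28, -174)/27989 = 200**2/29485 + (-3 - 174)/27989 = 40000*(1/29485) - 177*1/27989 = 8000/5897 - 177/27989 = 222868231/165051133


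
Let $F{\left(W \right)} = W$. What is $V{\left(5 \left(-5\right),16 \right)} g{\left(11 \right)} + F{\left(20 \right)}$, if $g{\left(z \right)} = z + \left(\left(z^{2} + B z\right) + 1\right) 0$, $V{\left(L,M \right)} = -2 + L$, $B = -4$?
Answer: $-277$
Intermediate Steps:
$g{\left(z \right)} = z$ ($g{\left(z \right)} = z + \left(\left(z^{2} - 4 z\right) + 1\right) 0 = z + \left(1 + z^{2} - 4 z\right) 0 = z + 0 = z$)
$V{\left(5 \left(-5\right),16 \right)} g{\left(11 \right)} + F{\left(20 \right)} = \left(-2 + 5 \left(-5\right)\right) 11 + 20 = \left(-2 - 25\right) 11 + 20 = \left(-27\right) 11 + 20 = -297 + 20 = -277$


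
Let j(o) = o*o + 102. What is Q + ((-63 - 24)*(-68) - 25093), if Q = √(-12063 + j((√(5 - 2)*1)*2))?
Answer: -19177 + I*√11949 ≈ -19177.0 + 109.31*I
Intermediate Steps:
j(o) = 102 + o² (j(o) = o² + 102 = 102 + o²)
Q = I*√11949 (Q = √(-12063 + (102 + ((√(5 - 2)*1)*2)²)) = √(-12063 + (102 + ((√3*1)*2)²)) = √(-12063 + (102 + (√3*2)²)) = √(-12063 + (102 + (2*√3)²)) = √(-12063 + (102 + 12)) = √(-12063 + 114) = √(-11949) = I*√11949 ≈ 109.31*I)
Q + ((-63 - 24)*(-68) - 25093) = I*√11949 + ((-63 - 24)*(-68) - 25093) = I*√11949 + (-87*(-68) - 25093) = I*√11949 + (5916 - 25093) = I*√11949 - 19177 = -19177 + I*√11949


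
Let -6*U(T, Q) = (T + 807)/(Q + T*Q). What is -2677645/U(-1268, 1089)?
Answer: 22167092988810/461 ≈ 4.8085e+10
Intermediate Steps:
U(T, Q) = -(807 + T)/(6*(Q + Q*T)) (U(T, Q) = -(T + 807)/(6*(Q + T*Q)) = -(807 + T)/(6*(Q + Q*T)))
-2677645/U(-1268, 1089) = -2677645*6534*(1 - 1268)/(-807 - 1*(-1268)) = -2677645*(-8278578/(-807 + 1268)) = -2677645/((⅙)*(1/1089)*(-1/1267)*461) = -2677645/(-461/8278578) = -2677645*(-8278578/461) = 22167092988810/461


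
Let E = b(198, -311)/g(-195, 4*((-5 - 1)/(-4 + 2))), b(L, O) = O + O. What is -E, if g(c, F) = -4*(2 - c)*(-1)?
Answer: 311/394 ≈ 0.78934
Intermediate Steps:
b(L, O) = 2*O
g(c, F) = 8 - 4*c (g(c, F) = (-8 + 4*c)*(-1) = 8 - 4*c)
E = -311/394 (E = (2*(-311))/(8 - 4*(-195)) = -622/(8 + 780) = -622/788 = -622*1/788 = -311/394 ≈ -0.78934)
-E = -1*(-311/394) = 311/394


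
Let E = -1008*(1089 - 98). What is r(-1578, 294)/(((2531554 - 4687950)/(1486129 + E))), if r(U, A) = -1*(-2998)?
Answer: -66392209/98018 ≈ -677.35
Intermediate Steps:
r(U, A) = 2998
E = -998928 (E = -1008*991 = -998928)
r(-1578, 294)/(((2531554 - 4687950)/(1486129 + E))) = 2998/(((2531554 - 4687950)/(1486129 - 998928))) = 2998/((-2156396/487201)) = 2998/((-2156396*1/487201)) = 2998/(-196036/44291) = 2998*(-44291/196036) = -66392209/98018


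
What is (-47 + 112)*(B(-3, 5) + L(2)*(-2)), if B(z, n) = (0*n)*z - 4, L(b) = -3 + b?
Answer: -130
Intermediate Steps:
B(z, n) = -4 (B(z, n) = 0*z - 4 = 0 - 4 = -4)
(-47 + 112)*(B(-3, 5) + L(2)*(-2)) = (-47 + 112)*(-4 + (-3 + 2)*(-2)) = 65*(-4 - 1*(-2)) = 65*(-4 + 2) = 65*(-2) = -130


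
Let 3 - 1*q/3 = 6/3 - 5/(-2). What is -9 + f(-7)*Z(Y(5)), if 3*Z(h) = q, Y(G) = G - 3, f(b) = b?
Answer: 3/2 ≈ 1.5000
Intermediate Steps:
Y(G) = -3 + G
q = -9/2 (q = 9 - 3*(6/3 - 5/(-2)) = 9 - 3*(6*(⅓) - 5*(-½)) = 9 - 3*(2 + 5/2) = 9 - 3*9/2 = 9 - 27/2 = -9/2 ≈ -4.5000)
Z(h) = -3/2 (Z(h) = (⅓)*(-9/2) = -3/2)
-9 + f(-7)*Z(Y(5)) = -9 - 7*(-3/2) = -9 + 21/2 = 3/2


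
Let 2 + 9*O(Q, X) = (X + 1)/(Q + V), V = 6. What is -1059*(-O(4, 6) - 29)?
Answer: 916741/30 ≈ 30558.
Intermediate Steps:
O(Q, X) = -2/9 + (1 + X)/(9*(6 + Q)) (O(Q, X) = -2/9 + ((X + 1)/(Q + 6))/9 = -2/9 + ((1 + X)/(6 + Q))/9 = -2/9 + (1 + X)/(9*(6 + Q)))
-1059*(-O(4, 6) - 29) = -1059*(-(-11 + 6 - 2*4)/(9*(6 + 4)) - 29) = -1059*(-(-11 + 6 - 8)/(9*10) - 29) = -1059*(-(-13)/(9*10) - 29) = -1059*(-1*(-13/90) - 29) = -1059*(13/90 - 29) = -1059*(-2597/90) = 916741/30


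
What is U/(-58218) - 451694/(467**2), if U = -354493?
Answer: 51014302585/12696705402 ≈ 4.0179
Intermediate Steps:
U/(-58218) - 451694/(467**2) = -354493/(-58218) - 451694/(467**2) = -354493*(-1/58218) - 451694/218089 = 354493/58218 - 451694*1/218089 = 354493/58218 - 451694/218089 = 51014302585/12696705402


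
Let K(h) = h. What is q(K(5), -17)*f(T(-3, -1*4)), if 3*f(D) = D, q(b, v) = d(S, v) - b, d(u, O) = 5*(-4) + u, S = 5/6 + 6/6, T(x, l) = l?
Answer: 278/9 ≈ 30.889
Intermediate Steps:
S = 11/6 (S = 5*(⅙) + 6*(⅙) = ⅚ + 1 = 11/6 ≈ 1.8333)
d(u, O) = -20 + u
q(b, v) = -109/6 - b (q(b, v) = (-20 + 11/6) - b = -109/6 - b)
f(D) = D/3
q(K(5), -17)*f(T(-3, -1*4)) = (-109/6 - 1*5)*((-1*4)/3) = (-109/6 - 5)*((⅓)*(-4)) = -139/6*(-4/3) = 278/9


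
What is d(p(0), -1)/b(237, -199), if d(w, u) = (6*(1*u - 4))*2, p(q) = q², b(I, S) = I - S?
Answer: -15/109 ≈ -0.13761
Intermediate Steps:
d(w, u) = -48 + 12*u (d(w, u) = (6*(u - 4))*2 = (6*(-4 + u))*2 = (-24 + 6*u)*2 = -48 + 12*u)
d(p(0), -1)/b(237, -199) = (-48 + 12*(-1))/(237 - 1*(-199)) = (-48 - 12)/(237 + 199) = -60/436 = -60*1/436 = -15/109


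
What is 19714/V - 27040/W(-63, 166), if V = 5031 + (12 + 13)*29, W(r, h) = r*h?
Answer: 90452813/15049062 ≈ 6.0105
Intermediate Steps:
W(r, h) = h*r
V = 5756 (V = 5031 + 25*29 = 5031 + 725 = 5756)
19714/V - 27040/W(-63, 166) = 19714/5756 - 27040/(166*(-63)) = 19714*(1/5756) - 27040/(-10458) = 9857/2878 - 27040*(-1/10458) = 9857/2878 + 13520/5229 = 90452813/15049062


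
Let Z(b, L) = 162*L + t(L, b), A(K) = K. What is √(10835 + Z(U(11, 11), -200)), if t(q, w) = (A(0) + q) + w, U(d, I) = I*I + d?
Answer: I*√21633 ≈ 147.08*I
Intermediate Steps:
U(d, I) = d + I² (U(d, I) = I² + d = d + I²)
t(q, w) = q + w (t(q, w) = (0 + q) + w = q + w)
Z(b, L) = b + 163*L (Z(b, L) = 162*L + (L + b) = b + 163*L)
√(10835 + Z(U(11, 11), -200)) = √(10835 + ((11 + 11²) + 163*(-200))) = √(10835 + ((11 + 121) - 32600)) = √(10835 + (132 - 32600)) = √(10835 - 32468) = √(-21633) = I*√21633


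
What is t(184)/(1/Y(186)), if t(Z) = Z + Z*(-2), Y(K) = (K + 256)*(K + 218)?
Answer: -32856512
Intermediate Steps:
Y(K) = (218 + K)*(256 + K) (Y(K) = (256 + K)*(218 + K) = (218 + K)*(256 + K))
t(Z) = -Z (t(Z) = Z - 2*Z = -Z)
t(184)/(1/Y(186)) = (-1*184)/(1/(55808 + 186² + 474*186)) = -184/(1/(55808 + 34596 + 88164)) = -184/(1/178568) = -184/1/178568 = -184*178568 = -32856512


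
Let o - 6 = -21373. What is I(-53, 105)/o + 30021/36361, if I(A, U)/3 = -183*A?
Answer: -416537310/776925487 ≈ -0.53614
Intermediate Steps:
o = -21367 (o = 6 - 21373 = -21367)
I(A, U) = -549*A (I(A, U) = 3*(-183*A) = -549*A)
I(-53, 105)/o + 30021/36361 = -549*(-53)/(-21367) + 30021/36361 = 29097*(-1/21367) + 30021*(1/36361) = -29097/21367 + 30021/36361 = -416537310/776925487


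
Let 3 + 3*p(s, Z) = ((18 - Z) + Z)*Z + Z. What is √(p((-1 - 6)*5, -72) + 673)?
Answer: 6*√6 ≈ 14.697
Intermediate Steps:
p(s, Z) = -1 + 19*Z/3 (p(s, Z) = -1 + (((18 - Z) + Z)*Z + Z)/3 = -1 + (18*Z + Z)/3 = -1 + (19*Z)/3 = -1 + 19*Z/3)
√(p((-1 - 6)*5, -72) + 673) = √((-1 + (19/3)*(-72)) + 673) = √((-1 - 456) + 673) = √(-457 + 673) = √216 = 6*√6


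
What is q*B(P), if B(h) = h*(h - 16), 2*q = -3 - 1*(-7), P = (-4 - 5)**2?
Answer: 10530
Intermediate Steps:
P = 81 (P = (-9)**2 = 81)
q = 2 (q = (-3 - 1*(-7))/2 = (-3 + 7)/2 = (1/2)*4 = 2)
B(h) = h*(-16 + h)
q*B(P) = 2*(81*(-16 + 81)) = 2*(81*65) = 2*5265 = 10530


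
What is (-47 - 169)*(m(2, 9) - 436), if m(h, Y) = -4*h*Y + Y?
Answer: 107784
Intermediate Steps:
m(h, Y) = Y - 4*Y*h (m(h, Y) = -4*Y*h + Y = Y - 4*Y*h)
(-47 - 169)*(m(2, 9) - 436) = (-47 - 169)*(9*(1 - 4*2) - 436) = -216*(9*(1 - 8) - 436) = -216*(9*(-7) - 436) = -216*(-63 - 436) = -216*(-499) = 107784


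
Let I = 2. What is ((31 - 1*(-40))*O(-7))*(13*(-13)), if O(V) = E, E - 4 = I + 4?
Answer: -119990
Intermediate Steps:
E = 10 (E = 4 + (2 + 4) = 4 + 6 = 10)
O(V) = 10
((31 - 1*(-40))*O(-7))*(13*(-13)) = ((31 - 1*(-40))*10)*(13*(-13)) = ((31 + 40)*10)*(-169) = (71*10)*(-169) = 710*(-169) = -119990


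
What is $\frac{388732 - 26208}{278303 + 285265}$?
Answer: $\frac{90631}{140892} \approx 0.64327$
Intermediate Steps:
$\frac{388732 - 26208}{278303 + 285265} = \frac{362524}{563568} = 362524 \cdot \frac{1}{563568} = \frac{90631}{140892}$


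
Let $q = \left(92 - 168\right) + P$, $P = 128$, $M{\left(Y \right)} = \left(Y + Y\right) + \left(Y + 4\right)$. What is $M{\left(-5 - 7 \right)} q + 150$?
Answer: $-1514$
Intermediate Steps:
$M{\left(Y \right)} = 4 + 3 Y$ ($M{\left(Y \right)} = 2 Y + \left(4 + Y\right) = 4 + 3 Y$)
$q = 52$ ($q = \left(92 - 168\right) + 128 = -76 + 128 = 52$)
$M{\left(-5 - 7 \right)} q + 150 = \left(4 + 3 \left(-5 - 7\right)\right) 52 + 150 = \left(4 + 3 \left(-12\right)\right) 52 + 150 = \left(4 - 36\right) 52 + 150 = \left(-32\right) 52 + 150 = -1664 + 150 = -1514$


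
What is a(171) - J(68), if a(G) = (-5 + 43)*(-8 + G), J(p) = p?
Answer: 6126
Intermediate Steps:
a(G) = -304 + 38*G (a(G) = 38*(-8 + G) = -304 + 38*G)
a(171) - J(68) = (-304 + 38*171) - 1*68 = (-304 + 6498) - 68 = 6194 - 68 = 6126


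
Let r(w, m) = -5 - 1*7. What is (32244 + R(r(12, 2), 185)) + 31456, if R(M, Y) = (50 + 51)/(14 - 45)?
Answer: 1974599/31 ≈ 63697.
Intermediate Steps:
r(w, m) = -12 (r(w, m) = -5 - 7 = -12)
R(M, Y) = -101/31 (R(M, Y) = 101/(-31) = 101*(-1/31) = -101/31)
(32244 + R(r(12, 2), 185)) + 31456 = (32244 - 101/31) + 31456 = 999463/31 + 31456 = 1974599/31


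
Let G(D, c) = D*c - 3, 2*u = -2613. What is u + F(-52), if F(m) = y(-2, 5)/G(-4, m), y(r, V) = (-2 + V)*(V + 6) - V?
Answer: -535609/410 ≈ -1306.4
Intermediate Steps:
u = -2613/2 (u = (1/2)*(-2613) = -2613/2 ≈ -1306.5)
G(D, c) = -3 + D*c
y(r, V) = -V + (-2 + V)*(6 + V) (y(r, V) = (-2 + V)*(6 + V) - V = -V + (-2 + V)*(6 + V))
F(m) = 28/(-3 - 4*m) (F(m) = (-12 + 5**2 + 3*5)/(-3 - 4*m) = (-12 + 25 + 15)/(-3 - 4*m) = 28/(-3 - 4*m))
u + F(-52) = -2613/2 - 28/(3 + 4*(-52)) = -2613/2 - 28/(3 - 208) = -2613/2 - 28/(-205) = -2613/2 - 28*(-1/205) = -2613/2 + 28/205 = -535609/410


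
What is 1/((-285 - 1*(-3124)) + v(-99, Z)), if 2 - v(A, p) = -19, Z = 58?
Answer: 1/2860 ≈ 0.00034965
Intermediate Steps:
v(A, p) = 21 (v(A, p) = 2 - 1*(-19) = 2 + 19 = 21)
1/((-285 - 1*(-3124)) + v(-99, Z)) = 1/((-285 - 1*(-3124)) + 21) = 1/((-285 + 3124) + 21) = 1/(2839 + 21) = 1/2860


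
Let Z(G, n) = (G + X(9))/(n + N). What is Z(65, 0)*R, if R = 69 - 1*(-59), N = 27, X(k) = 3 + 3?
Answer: 9088/27 ≈ 336.59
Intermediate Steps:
X(k) = 6
Z(G, n) = (6 + G)/(27 + n) (Z(G, n) = (G + 6)/(n + 27) = (6 + G)/(27 + n))
R = 128 (R = 69 + 59 = 128)
Z(65, 0)*R = ((6 + 65)/(27 + 0))*128 = (71/27)*128 = 9088/27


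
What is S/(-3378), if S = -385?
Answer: 385/3378 ≈ 0.11397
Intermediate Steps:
S/(-3378) = -385/(-3378) = -385*(-1/3378) = 385/3378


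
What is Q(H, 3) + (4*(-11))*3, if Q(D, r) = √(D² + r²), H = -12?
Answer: -132 + 3*√17 ≈ -119.63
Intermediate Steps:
Q(H, 3) + (4*(-11))*3 = √((-12)² + 3²) + (4*(-11))*3 = √(144 + 9) - 44*3 = √153 - 132 = 3*√17 - 132 = -132 + 3*√17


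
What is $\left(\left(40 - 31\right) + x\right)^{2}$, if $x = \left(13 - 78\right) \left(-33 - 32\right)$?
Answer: $17926756$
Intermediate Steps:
$x = 4225$ ($x = \left(-65\right) \left(-65\right) = 4225$)
$\left(\left(40 - 31\right) + x\right)^{2} = \left(\left(40 - 31\right) + 4225\right)^{2} = \left(9 + 4225\right)^{2} = 4234^{2} = 17926756$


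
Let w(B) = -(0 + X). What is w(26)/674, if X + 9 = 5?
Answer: 2/337 ≈ 0.0059347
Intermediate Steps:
X = -4 (X = -9 + 5 = -4)
w(B) = 4 (w(B) = -(0 - 4) = -1*(-4) = 4)
w(26)/674 = 4/674 = 4*(1/674) = 2/337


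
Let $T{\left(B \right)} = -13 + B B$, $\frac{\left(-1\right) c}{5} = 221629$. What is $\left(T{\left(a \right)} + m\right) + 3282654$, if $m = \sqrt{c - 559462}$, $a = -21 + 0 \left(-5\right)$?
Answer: $3283082 + i \sqrt{1667607} \approx 3.2831 \cdot 10^{6} + 1291.4 i$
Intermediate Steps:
$c = -1108145$ ($c = \left(-5\right) 221629 = -1108145$)
$a = -21$ ($a = -21 + 0 = -21$)
$m = i \sqrt{1667607}$ ($m = \sqrt{-1108145 - 559462} = \sqrt{-1667607} = i \sqrt{1667607} \approx 1291.4 i$)
$T{\left(B \right)} = -13 + B^{2}$
$\left(T{\left(a \right)} + m\right) + 3282654 = \left(\left(-13 + \left(-21\right)^{2}\right) + i \sqrt{1667607}\right) + 3282654 = \left(\left(-13 + 441\right) + i \sqrt{1667607}\right) + 3282654 = \left(428 + i \sqrt{1667607}\right) + 3282654 = 3283082 + i \sqrt{1667607}$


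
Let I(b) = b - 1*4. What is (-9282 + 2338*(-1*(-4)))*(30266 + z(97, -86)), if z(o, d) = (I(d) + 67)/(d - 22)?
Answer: 114406285/54 ≈ 2.1186e+6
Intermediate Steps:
I(b) = -4 + b (I(b) = b - 4 = -4 + b)
z(o, d) = (63 + d)/(-22 + d) (z(o, d) = ((-4 + d) + 67)/(d - 22) = (63 + d)/(-22 + d))
(-9282 + 2338*(-1*(-4)))*(30266 + z(97, -86)) = (-9282 + 2338*(-1*(-4)))*(30266 + (63 - 86)/(-22 - 86)) = (-9282 + 2338*4)*(30266 - 23/(-108)) = (-9282 + 9352)*(30266 - 1/108*(-23)) = 70*(30266 + 23/108) = 70*(3268751/108) = 114406285/54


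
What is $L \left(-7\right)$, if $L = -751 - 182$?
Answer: $6531$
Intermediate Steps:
$L = -933$ ($L = -751 + \left(-358 + 176\right) = -751 - 182 = -933$)
$L \left(-7\right) = \left(-933\right) \left(-7\right) = 6531$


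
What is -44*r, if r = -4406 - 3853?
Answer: 363396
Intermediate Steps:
r = -8259
-44*r = -44*(-8259) = 363396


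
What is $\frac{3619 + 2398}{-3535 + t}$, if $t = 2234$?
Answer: $- \frac{6017}{1301} \approx -4.6249$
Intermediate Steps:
$\frac{3619 + 2398}{-3535 + t} = \frac{3619 + 2398}{-3535 + 2234} = \frac{6017}{-1301} = 6017 \left(- \frac{1}{1301}\right) = - \frac{6017}{1301}$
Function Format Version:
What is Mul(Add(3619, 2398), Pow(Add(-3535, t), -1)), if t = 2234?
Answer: Rational(-6017, 1301) ≈ -4.6249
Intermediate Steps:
Mul(Add(3619, 2398), Pow(Add(-3535, t), -1)) = Mul(Add(3619, 2398), Pow(Add(-3535, 2234), -1)) = Mul(6017, Pow(-1301, -1)) = Mul(6017, Rational(-1, 1301)) = Rational(-6017, 1301)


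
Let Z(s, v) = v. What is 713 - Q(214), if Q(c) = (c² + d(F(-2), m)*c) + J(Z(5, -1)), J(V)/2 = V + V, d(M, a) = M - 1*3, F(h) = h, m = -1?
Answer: -44009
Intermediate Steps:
d(M, a) = -3 + M (d(M, a) = M - 3 = -3 + M)
J(V) = 4*V (J(V) = 2*(V + V) = 2*(2*V) = 4*V)
Q(c) = -4 + c² - 5*c (Q(c) = (c² + (-3 - 2)*c) + 4*(-1) = (c² - 5*c) - 4 = -4 + c² - 5*c)
713 - Q(214) = 713 - (-4 + 214² - 5*214) = 713 - (-4 + 45796 - 1070) = 713 - 1*44722 = 713 - 44722 = -44009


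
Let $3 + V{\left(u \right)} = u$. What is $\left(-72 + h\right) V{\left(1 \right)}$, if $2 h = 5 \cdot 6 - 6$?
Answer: $120$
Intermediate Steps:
$V{\left(u \right)} = -3 + u$
$h = 12$ ($h = \frac{5 \cdot 6 - 6}{2} = \frac{30 - 6}{2} = \frac{1}{2} \cdot 24 = 12$)
$\left(-72 + h\right) V{\left(1 \right)} = \left(-72 + 12\right) \left(-3 + 1\right) = \left(-60\right) \left(-2\right) = 120$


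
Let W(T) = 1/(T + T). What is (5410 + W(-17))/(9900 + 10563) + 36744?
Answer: 448500491/12206 ≈ 36744.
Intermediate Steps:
W(T) = 1/(2*T)
(5410 + W(-17))/(9900 + 10563) + 36744 = (5410 + (½)/(-17))/(9900 + 10563) + 36744 = (5410 + (½)*(-1/17))/20463 + 36744 = (5410 - 1/34)*(1/20463) + 36744 = (183939/34)*(1/20463) + 36744 = 3227/12206 + 36744 = 448500491/12206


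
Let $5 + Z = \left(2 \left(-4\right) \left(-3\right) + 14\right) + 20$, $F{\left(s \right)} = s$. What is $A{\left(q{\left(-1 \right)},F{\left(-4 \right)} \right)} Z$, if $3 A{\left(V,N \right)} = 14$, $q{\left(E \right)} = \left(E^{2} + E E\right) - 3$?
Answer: $\frac{742}{3} \approx 247.33$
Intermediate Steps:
$q{\left(E \right)} = -3 + 2 E^{2}$ ($q{\left(E \right)} = \left(E^{2} + E^{2}\right) - 3 = 2 E^{2} - 3 = -3 + 2 E^{2}$)
$A{\left(V,N \right)} = \frac{14}{3}$ ($A{\left(V,N \right)} = \frac{1}{3} \cdot 14 = \frac{14}{3}$)
$Z = 53$ ($Z = -5 + \left(\left(2 \left(-4\right) \left(-3\right) + 14\right) + 20\right) = -5 + \left(\left(\left(-8\right) \left(-3\right) + 14\right) + 20\right) = -5 + \left(\left(24 + 14\right) + 20\right) = -5 + \left(38 + 20\right) = -5 + 58 = 53$)
$A{\left(q{\left(-1 \right)},F{\left(-4 \right)} \right)} Z = \frac{14}{3} \cdot 53 = \frac{742}{3}$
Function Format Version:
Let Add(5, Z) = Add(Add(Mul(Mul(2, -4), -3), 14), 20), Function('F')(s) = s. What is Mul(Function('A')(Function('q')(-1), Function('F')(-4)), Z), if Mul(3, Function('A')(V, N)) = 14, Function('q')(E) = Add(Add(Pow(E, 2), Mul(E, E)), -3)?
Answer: Rational(742, 3) ≈ 247.33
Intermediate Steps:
Function('q')(E) = Add(-3, Mul(2, Pow(E, 2))) (Function('q')(E) = Add(Add(Pow(E, 2), Pow(E, 2)), -3) = Add(Mul(2, Pow(E, 2)), -3) = Add(-3, Mul(2, Pow(E, 2))))
Function('A')(V, N) = Rational(14, 3) (Function('A')(V, N) = Mul(Rational(1, 3), 14) = Rational(14, 3))
Z = 53 (Z = Add(-5, Add(Add(Mul(Mul(2, -4), -3), 14), 20)) = Add(-5, Add(Add(Mul(-8, -3), 14), 20)) = Add(-5, Add(Add(24, 14), 20)) = Add(-5, Add(38, 20)) = Add(-5, 58) = 53)
Mul(Function('A')(Function('q')(-1), Function('F')(-4)), Z) = Mul(Rational(14, 3), 53) = Rational(742, 3)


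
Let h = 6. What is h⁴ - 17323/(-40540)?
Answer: 52557163/40540 ≈ 1296.4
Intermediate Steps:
h⁴ - 17323/(-40540) = 6⁴ - 17323/(-40540) = 1296 - 17323*(-1/40540) = 1296 + 17323/40540 = 52557163/40540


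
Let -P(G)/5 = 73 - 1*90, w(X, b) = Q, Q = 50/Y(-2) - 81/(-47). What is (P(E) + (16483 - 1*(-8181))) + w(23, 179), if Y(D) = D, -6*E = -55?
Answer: 1162109/47 ≈ 24726.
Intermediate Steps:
E = 55/6 (E = -⅙*(-55) = 55/6 ≈ 9.1667)
Q = -1094/47 (Q = 50/(-2) - 81/(-47) = 50*(-½) - 81*(-1/47) = -25 + 81/47 = -1094/47 ≈ -23.277)
w(X, b) = -1094/47
P(G) = 85 (P(G) = -5*(73 - 1*90) = -5*(73 - 90) = -5*(-17) = 85)
(P(E) + (16483 - 1*(-8181))) + w(23, 179) = (85 + (16483 - 1*(-8181))) - 1094/47 = (85 + (16483 + 8181)) - 1094/47 = (85 + 24664) - 1094/47 = 24749 - 1094/47 = 1162109/47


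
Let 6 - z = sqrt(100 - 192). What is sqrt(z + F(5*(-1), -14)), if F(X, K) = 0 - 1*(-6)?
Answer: sqrt(12 - 2*I*sqrt(23)) ≈ 3.6988 - 1.2966*I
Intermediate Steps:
F(X, K) = 6 (F(X, K) = 0 + 6 = 6)
z = 6 - 2*I*sqrt(23) (z = 6 - sqrt(100 - 192) = 6 - sqrt(-92) = 6 - 2*I*sqrt(23) ≈ 6.0 - 9.5917*I)
sqrt(z + F(5*(-1), -14)) = sqrt((6 - 2*I*sqrt(23)) + 6) = sqrt(12 - 2*I*sqrt(23))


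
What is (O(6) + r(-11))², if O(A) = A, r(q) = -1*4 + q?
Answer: 81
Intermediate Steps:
r(q) = -4 + q
(O(6) + r(-11))² = (6 + (-4 - 11))² = (6 - 15)² = (-9)² = 81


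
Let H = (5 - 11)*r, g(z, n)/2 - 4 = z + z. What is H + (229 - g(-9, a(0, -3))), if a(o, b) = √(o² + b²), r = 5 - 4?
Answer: 251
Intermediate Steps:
r = 1
a(o, b) = √(b² + o²)
g(z, n) = 8 + 4*z (g(z, n) = 8 + 2*(z + z) = 8 + 2*(2*z) = 8 + 4*z)
H = -6 (H = (5 - 11)*1 = -6*1 = -6)
H + (229 - g(-9, a(0, -3))) = -6 + (229 - (8 + 4*(-9))) = -6 + (229 - (8 - 36)) = -6 + (229 - 1*(-28)) = -6 + (229 + 28) = -6 + 257 = 251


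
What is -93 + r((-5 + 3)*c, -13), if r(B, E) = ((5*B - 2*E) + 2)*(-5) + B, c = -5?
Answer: -473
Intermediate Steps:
r(B, E) = -10 - 24*B + 10*E (r(B, E) = ((-2*E + 5*B) + 2)*(-5) + B = (2 - 2*E + 5*B)*(-5) + B = (-10 - 25*B + 10*E) + B = -10 - 24*B + 10*E)
-93 + r((-5 + 3)*c, -13) = -93 + (-10 - 24*(-5 + 3)*(-5) + 10*(-13)) = -93 + (-10 - (-48)*(-5) - 130) = -93 + (-10 - 24*10 - 130) = -93 + (-10 - 240 - 130) = -93 - 380 = -473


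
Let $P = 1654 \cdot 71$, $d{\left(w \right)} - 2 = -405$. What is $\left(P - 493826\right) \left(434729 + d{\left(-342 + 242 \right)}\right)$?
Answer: $-163476831792$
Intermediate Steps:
$d{\left(w \right)} = -403$ ($d{\left(w \right)} = 2 - 405 = -403$)
$P = 117434$
$\left(P - 493826\right) \left(434729 + d{\left(-342 + 242 \right)}\right) = \left(117434 - 493826\right) \left(434729 - 403\right) = \left(-376392\right) 434326 = -163476831792$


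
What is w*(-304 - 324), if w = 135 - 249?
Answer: 71592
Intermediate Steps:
w = -114
w*(-304 - 324) = -114*(-304 - 324) = -114*(-628) = 71592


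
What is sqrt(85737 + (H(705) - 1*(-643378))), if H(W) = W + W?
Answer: 5*sqrt(29221) ≈ 854.71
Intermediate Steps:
H(W) = 2*W
sqrt(85737 + (H(705) - 1*(-643378))) = sqrt(85737 + (2*705 - 1*(-643378))) = sqrt(85737 + (1410 + 643378)) = sqrt(85737 + 644788) = sqrt(730525) = 5*sqrt(29221)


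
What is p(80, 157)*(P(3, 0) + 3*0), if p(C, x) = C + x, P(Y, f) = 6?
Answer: 1422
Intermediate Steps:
p(80, 157)*(P(3, 0) + 3*0) = (80 + 157)*(6 + 3*0) = 237*(6 + 0) = 237*6 = 1422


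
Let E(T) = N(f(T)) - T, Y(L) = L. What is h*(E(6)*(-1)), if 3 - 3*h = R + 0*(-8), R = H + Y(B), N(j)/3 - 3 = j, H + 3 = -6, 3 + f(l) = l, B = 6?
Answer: -24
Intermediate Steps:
f(l) = -3 + l
H = -9 (H = -3 - 6 = -9)
N(j) = 9 + 3*j
R = -3 (R = -9 + 6 = -3)
E(T) = 2*T (E(T) = (9 + 3*(-3 + T)) - T = (9 + (-9 + 3*T)) - T = 3*T - T = 2*T)
h = 2 (h = 1 - (-3 + 0*(-8))/3 = 1 - (-3 + 0)/3 = 1 - ⅓*(-3) = 1 + 1 = 2)
h*(E(6)*(-1)) = 2*((2*6)*(-1)) = 2*(12*(-1)) = 2*(-12) = -24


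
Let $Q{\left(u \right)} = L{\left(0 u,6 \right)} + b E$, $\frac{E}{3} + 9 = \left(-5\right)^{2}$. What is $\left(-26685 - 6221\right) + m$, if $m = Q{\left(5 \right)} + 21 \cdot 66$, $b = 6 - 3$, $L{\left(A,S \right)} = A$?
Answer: $-31376$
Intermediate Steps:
$E = 48$ ($E = -27 + 3 \left(-5\right)^{2} = -27 + 3 \cdot 25 = -27 + 75 = 48$)
$b = 3$ ($b = 6 - 3 = 3$)
$Q{\left(u \right)} = 144$ ($Q{\left(u \right)} = 0 u + 3 \cdot 48 = 0 + 144 = 144$)
$m = 1530$ ($m = 144 + 21 \cdot 66 = 144 + 1386 = 1530$)
$\left(-26685 - 6221\right) + m = \left(-26685 - 6221\right) + 1530 = -32906 + 1530 = -31376$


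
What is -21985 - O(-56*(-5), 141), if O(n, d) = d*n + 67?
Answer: -61532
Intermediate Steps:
O(n, d) = 67 + d*n
-21985 - O(-56*(-5), 141) = -21985 - (67 + 141*(-56*(-5))) = -21985 - (67 + 141*280) = -21985 - (67 + 39480) = -21985 - 1*39547 = -21985 - 39547 = -61532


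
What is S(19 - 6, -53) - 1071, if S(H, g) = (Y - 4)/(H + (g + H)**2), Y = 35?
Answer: -1727492/1613 ≈ -1071.0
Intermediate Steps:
S(H, g) = 31/(H + (H + g)**2) (S(H, g) = (35 - 4)/(H + (g + H)**2) = 31/(H + (H + g)**2))
S(19 - 6, -53) - 1071 = 31/((19 - 6) + ((19 - 6) - 53)**2) - 1071 = 31/(13 + (13 - 53)**2) - 1071 = 31/(13 + (-40)**2) - 1071 = 31/(13 + 1600) - 1071 = 31/1613 - 1071 = -1727492/1613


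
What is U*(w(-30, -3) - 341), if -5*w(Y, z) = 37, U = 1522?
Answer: -2651324/5 ≈ -5.3027e+5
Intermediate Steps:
w(Y, z) = -37/5 (w(Y, z) = -⅕*37 = -37/5)
U*(w(-30, -3) - 341) = 1522*(-37/5 - 341) = 1522*(-1742/5) = -2651324/5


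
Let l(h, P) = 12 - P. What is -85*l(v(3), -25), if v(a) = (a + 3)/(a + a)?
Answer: -3145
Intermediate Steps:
v(a) = (3 + a)/(2*a) (v(a) = (3 + a)/((2*a)) = (3 + a)*(1/(2*a)) = (3 + a)/(2*a))
-85*l(v(3), -25) = -85*(12 - 1*(-25)) = -85*(12 + 25) = -85*37 = -3145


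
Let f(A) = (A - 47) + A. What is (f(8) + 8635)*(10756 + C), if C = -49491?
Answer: -333275940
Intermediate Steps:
f(A) = -47 + 2*A (f(A) = (-47 + A) + A = -47 + 2*A)
(f(8) + 8635)*(10756 + C) = ((-47 + 2*8) + 8635)*(10756 - 49491) = ((-47 + 16) + 8635)*(-38735) = (-31 + 8635)*(-38735) = 8604*(-38735) = -333275940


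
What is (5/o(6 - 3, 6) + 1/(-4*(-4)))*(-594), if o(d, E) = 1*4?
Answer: -6237/8 ≈ -779.63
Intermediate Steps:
o(d, E) = 4
(5/o(6 - 3, 6) + 1/(-4*(-4)))*(-594) = (5/4 + 1/(-4*(-4)))*(-594) = (5*(1/4) - 1/4*(-1/4))*(-594) = (5/4 + 1/16)*(-594) = (21/16)*(-594) = -6237/8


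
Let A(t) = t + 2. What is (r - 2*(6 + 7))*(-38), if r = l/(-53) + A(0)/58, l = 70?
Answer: 1593682/1537 ≈ 1036.9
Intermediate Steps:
A(t) = 2 + t
r = -1977/1537 (r = 70/(-53) + (2 + 0)/58 = 70*(-1/53) + 2*(1/58) = -70/53 + 1/29 = -1977/1537 ≈ -1.2863)
(r - 2*(6 + 7))*(-38) = (-1977/1537 - 2*(6 + 7))*(-38) = (-1977/1537 - 2*13)*(-38) = (-1977/1537 - 26)*(-38) = -41939/1537*(-38) = 1593682/1537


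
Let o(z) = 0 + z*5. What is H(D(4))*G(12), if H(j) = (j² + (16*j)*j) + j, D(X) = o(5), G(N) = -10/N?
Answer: -8875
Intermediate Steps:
o(z) = 5*z (o(z) = 0 + 5*z = 5*z)
D(X) = 25 (D(X) = 5*5 = 25)
H(j) = j + 17*j² (H(j) = (j² + 16*j²) + j = 17*j² + j = j + 17*j²)
H(D(4))*G(12) = (25*(1 + 17*25))*(-10/12) = (25*(1 + 425))*(-10*1/12) = (25*426)*(-⅚) = 10650*(-⅚) = -8875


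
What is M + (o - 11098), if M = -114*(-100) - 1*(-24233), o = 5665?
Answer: 30200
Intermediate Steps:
M = 35633 (M = 11400 + 24233 = 35633)
M + (o - 11098) = 35633 + (5665 - 11098) = 35633 - 5433 = 30200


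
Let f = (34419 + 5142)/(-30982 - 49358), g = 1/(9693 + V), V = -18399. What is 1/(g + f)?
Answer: -116573340/57416401 ≈ -2.0303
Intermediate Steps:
g = -1/8706 (g = 1/(9693 - 18399) = 1/(-8706) = -1/8706 ≈ -0.00011486)
f = -13187/26780 (f = 39561/(-80340) = 39561*(-1/80340) = -13187/26780 ≈ -0.49242)
1/(g + f) = 1/(-1/8706 - 13187/26780) = 1/(-57416401/116573340) = -116573340/57416401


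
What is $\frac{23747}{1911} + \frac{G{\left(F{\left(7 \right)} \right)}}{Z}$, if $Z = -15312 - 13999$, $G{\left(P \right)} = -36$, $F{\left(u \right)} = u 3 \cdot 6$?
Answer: $\frac{696117113}{56013321} \approx 12.428$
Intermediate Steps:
$F{\left(u \right)} = 18 u$ ($F{\left(u \right)} = 3 u 6 = 18 u$)
$Z = -29311$
$\frac{23747}{1911} + \frac{G{\left(F{\left(7 \right)} \right)}}{Z} = \frac{23747}{1911} - \frac{36}{-29311} = 23747 \cdot \frac{1}{1911} - - \frac{36}{29311} = \frac{23747}{1911} + \frac{36}{29311} = \frac{696117113}{56013321}$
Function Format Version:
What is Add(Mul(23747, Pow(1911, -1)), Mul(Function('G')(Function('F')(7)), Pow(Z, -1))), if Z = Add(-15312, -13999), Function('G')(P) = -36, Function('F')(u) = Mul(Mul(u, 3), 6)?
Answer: Rational(696117113, 56013321) ≈ 12.428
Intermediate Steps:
Function('F')(u) = Mul(18, u) (Function('F')(u) = Mul(Mul(3, u), 6) = Mul(18, u))
Z = -29311
Add(Mul(23747, Pow(1911, -1)), Mul(Function('G')(Function('F')(7)), Pow(Z, -1))) = Add(Mul(23747, Pow(1911, -1)), Mul(-36, Pow(-29311, -1))) = Add(Mul(23747, Rational(1, 1911)), Mul(-36, Rational(-1, 29311))) = Add(Rational(23747, 1911), Rational(36, 29311)) = Rational(696117113, 56013321)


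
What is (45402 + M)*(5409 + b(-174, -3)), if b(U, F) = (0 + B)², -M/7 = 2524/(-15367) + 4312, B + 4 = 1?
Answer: 1267122147732/15367 ≈ 8.2457e+7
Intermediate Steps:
B = -3 (B = -4 + 1 = -3)
M = -463819860/15367 (M = -7*(2524/(-15367) + 4312) = -7*(2524*(-1/15367) + 4312) = -7*(-2524/15367 + 4312) = -7*66259980/15367 = -463819860/15367 ≈ -30183.)
b(U, F) = 9 (b(U, F) = (0 - 3)² = (-3)² = 9)
(45402 + M)*(5409 + b(-174, -3)) = (45402 - 463819860/15367)*(5409 + 9) = (233872674/15367)*5418 = 1267122147732/15367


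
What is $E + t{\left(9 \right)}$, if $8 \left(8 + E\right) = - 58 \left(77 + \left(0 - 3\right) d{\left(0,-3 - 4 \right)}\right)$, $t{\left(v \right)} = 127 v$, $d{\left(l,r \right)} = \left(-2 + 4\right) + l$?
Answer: $\frac{2481}{4} \approx 620.25$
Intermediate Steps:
$d{\left(l,r \right)} = 2 + l$
$E = - \frac{2091}{4}$ ($E = -8 + \frac{\left(-58\right) \left(77 + \left(0 - 3\right) \left(2 + 0\right)\right)}{8} = -8 + \frac{\left(-58\right) \left(77 - 6\right)}{8} = -8 + \frac{\left(-58\right) 71}{8} = -8 + \frac{1}{8} \left(-4118\right) = -8 - \frac{2059}{4} = - \frac{2091}{4} \approx -522.75$)
$E + t{\left(9 \right)} = - \frac{2091}{4} + 127 \cdot 9 = - \frac{2091}{4} + 1143 = \frac{2481}{4}$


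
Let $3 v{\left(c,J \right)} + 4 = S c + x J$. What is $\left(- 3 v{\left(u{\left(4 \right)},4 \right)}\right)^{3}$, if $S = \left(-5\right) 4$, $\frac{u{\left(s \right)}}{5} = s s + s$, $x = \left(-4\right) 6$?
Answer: $9261000000$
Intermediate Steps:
$x = -24$
$u{\left(s \right)} = 5 s + 5 s^{2}$ ($u{\left(s \right)} = 5 \left(s s + s\right) = 5 \left(s^{2} + s\right) = 5 \left(s + s^{2}\right) = 5 s + 5 s^{2}$)
$S = -20$
$v{\left(c,J \right)} = - \frac{4}{3} - 8 J - \frac{20 c}{3}$ ($v{\left(c,J \right)} = - \frac{4}{3} + \frac{- 20 c - 24 J}{3} = - \frac{4}{3} + \frac{- 24 J - 20 c}{3} = - \frac{4}{3} - \left(8 J + \frac{20 c}{3}\right) = - \frac{4}{3} - 8 J - \frac{20 c}{3}$)
$\left(- 3 v{\left(u{\left(4 \right)},4 \right)}\right)^{3} = \left(- 3 \left(- \frac{4}{3} - 32 - \frac{20 \cdot 5 \cdot 4 \left(1 + 4\right)}{3}\right)\right)^{3} = \left(- 3 \left(- \frac{4}{3} - 32 - \frac{20 \cdot 5 \cdot 4 \cdot 5}{3}\right)\right)^{3} = \left(- 3 \left(- \frac{4}{3} - 32 - \frac{2000}{3}\right)\right)^{3} = \left(\left(-3\right) \left(-700\right)\right)^{3} = 2100^{3} = 9261000000$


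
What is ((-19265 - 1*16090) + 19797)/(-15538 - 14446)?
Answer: 7779/14992 ≈ 0.51888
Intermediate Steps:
((-19265 - 1*16090) + 19797)/(-15538 - 14446) = ((-19265 - 16090) + 19797)/(-29984) = (-35355 + 19797)*(-1/29984) = -15558*(-1/29984) = 7779/14992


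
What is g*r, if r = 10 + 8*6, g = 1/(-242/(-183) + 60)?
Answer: 5307/5611 ≈ 0.94582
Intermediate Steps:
g = 183/11222 (g = 1/(-242*(-1/183) + 60) = 1/(242/183 + 60) = 1/(11222/183) = 183/11222 ≈ 0.016307)
r = 58 (r = 10 + 48 = 58)
g*r = (183/11222)*58 = 5307/5611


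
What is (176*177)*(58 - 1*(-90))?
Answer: 4610496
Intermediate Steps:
(176*177)*(58 - 1*(-90)) = 31152*(58 + 90) = 31152*148 = 4610496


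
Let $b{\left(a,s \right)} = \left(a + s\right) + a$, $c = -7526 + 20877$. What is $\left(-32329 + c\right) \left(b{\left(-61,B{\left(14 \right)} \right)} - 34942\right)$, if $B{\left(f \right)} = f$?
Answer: $665178900$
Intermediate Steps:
$c = 13351$
$b{\left(a,s \right)} = s + 2 a$
$\left(-32329 + c\right) \left(b{\left(-61,B{\left(14 \right)} \right)} - 34942\right) = \left(-32329 + 13351\right) \left(\left(14 + 2 \left(-61\right)\right) - 34942\right) = - 18978 \left(\left(14 - 122\right) - 34942\right) = - 18978 \left(-108 - 34942\right) = \left(-18978\right) \left(-35050\right) = 665178900$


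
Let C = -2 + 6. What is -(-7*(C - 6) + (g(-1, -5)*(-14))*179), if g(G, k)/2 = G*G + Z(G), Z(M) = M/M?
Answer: 10010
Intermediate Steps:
Z(M) = 1
g(G, k) = 2 + 2*G² (g(G, k) = 2*(G*G + 1) = 2*(G² + 1) = 2*(1 + G²) = 2 + 2*G²)
C = 4
-(-7*(C - 6) + (g(-1, -5)*(-14))*179) = -(-7*(4 - 6) + ((2 + 2*(-1)²)*(-14))*179) = -(-7*(-2) + ((2 + 2*1)*(-14))*179) = -(14 + ((2 + 2)*(-14))*179) = -(14 + (4*(-14))*179) = -(14 - 56*179) = -(14 - 10024) = -1*(-10010) = 10010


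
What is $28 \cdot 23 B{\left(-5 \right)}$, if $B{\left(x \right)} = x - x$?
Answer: $0$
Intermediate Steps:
$B{\left(x \right)} = 0$
$28 \cdot 23 B{\left(-5 \right)} = 28 \cdot 23 \cdot 0 = 644 \cdot 0 = 0$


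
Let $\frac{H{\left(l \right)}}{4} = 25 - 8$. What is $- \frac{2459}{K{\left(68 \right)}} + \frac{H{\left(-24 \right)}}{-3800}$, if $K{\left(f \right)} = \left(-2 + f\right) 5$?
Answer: $- \frac{117083}{15675} \approx -7.4694$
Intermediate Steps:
$H{\left(l \right)} = 68$ ($H{\left(l \right)} = 4 \left(25 - 8\right) = 4 \cdot 17 = 68$)
$K{\left(f \right)} = -10 + 5 f$
$- \frac{2459}{K{\left(68 \right)}} + \frac{H{\left(-24 \right)}}{-3800} = - \frac{2459}{-10 + 5 \cdot 68} + \frac{68}{-3800} = - \frac{2459}{-10 + 340} + 68 \left(- \frac{1}{3800}\right) = - \frac{2459}{330} - \frac{17}{950} = - \frac{117083}{15675}$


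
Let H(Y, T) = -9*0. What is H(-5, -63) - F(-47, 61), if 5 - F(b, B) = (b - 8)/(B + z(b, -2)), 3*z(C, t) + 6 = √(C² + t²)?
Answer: -174785/29116 + 165*√2213/29116 ≈ -5.7365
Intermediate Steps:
z(C, t) = -2 + √(C² + t²)/3
H(Y, T) = 0
F(b, B) = 5 - (-8 + b)/(-2 + B + √(4 + b²)/3) (F(b, B) = 5 - (b - 8)/(B + (-2 + √(b² + (-2)²)/3)) = 5 - (-8 + b)/(B + (-2 + √(b² + 4)/3)) = 5 - (-8 + b)/(B + (-2 + √(4 + b²)/3)) = 5 - (-8 + b)/(-2 + B + √(4 + b²)/3))
H(-5, -63) - F(-47, 61) = 0 - (-6 - 3*(-47) + 5*√(4 + (-47)²) + 15*61)/(-6 + √(4 + (-47)²) + 3*61) = 0 - (-6 + 141 + 5*√(4 + 2209) + 915)/(-6 + √(4 + 2209) + 183) = 0 - (-6 + 141 + 5*√2213 + 915)/(-6 + √2213 + 183) = 0 - (1050 + 5*√2213)/(177 + √2213) = -(1050 + 5*√2213)/(177 + √2213)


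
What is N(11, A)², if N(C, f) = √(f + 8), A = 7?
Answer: 15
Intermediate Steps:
N(C, f) = √(8 + f)
N(11, A)² = (√(8 + 7))² = (√15)² = 15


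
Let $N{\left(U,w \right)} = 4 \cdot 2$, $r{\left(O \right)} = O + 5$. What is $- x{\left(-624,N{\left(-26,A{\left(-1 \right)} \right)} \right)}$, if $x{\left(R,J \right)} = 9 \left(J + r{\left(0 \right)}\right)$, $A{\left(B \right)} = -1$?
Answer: $-117$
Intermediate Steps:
$r{\left(O \right)} = 5 + O$
$N{\left(U,w \right)} = 8$
$x{\left(R,J \right)} = 45 + 9 J$ ($x{\left(R,J \right)} = 9 \left(J + \left(5 + 0\right)\right) = 9 \left(J + 5\right) = 9 \left(5 + J\right) = 45 + 9 J$)
$- x{\left(-624,N{\left(-26,A{\left(-1 \right)} \right)} \right)} = - (45 + 9 \cdot 8) = - (45 + 72) = \left(-1\right) 117 = -117$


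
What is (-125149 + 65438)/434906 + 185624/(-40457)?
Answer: -83144719271/17594992042 ≈ -4.7255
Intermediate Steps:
(-125149 + 65438)/434906 + 185624/(-40457) = -59711*1/434906 + 185624*(-1/40457) = -59711/434906 - 185624/40457 = -83144719271/17594992042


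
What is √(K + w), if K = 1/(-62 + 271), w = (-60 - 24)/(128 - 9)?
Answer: I*√8850523/3553 ≈ 0.83732*I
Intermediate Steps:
w = -12/17 (w = -84/119 = -84*1/119 = -12/17 ≈ -0.70588)
K = 1/209 ≈ 0.0047847
√(K + w) = √(1/209 - 12/17) = √(-2491/3553) = I*√8850523/3553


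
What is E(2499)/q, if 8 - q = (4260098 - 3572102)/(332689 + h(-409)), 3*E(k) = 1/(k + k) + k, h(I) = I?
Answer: 57641363845/410303313 ≈ 140.48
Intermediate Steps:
E(k) = k/3 + 1/(6*k) (E(k) = (1/(k + k) + k)/3 = (1/(2*k) + k)/3 = (k + 1/(2*k))/3 = k/3 + 1/(6*k))
q = 54729/9230 (q = 8 - (4260098 - 3572102)/(332689 - 409) = 8 - 687996/332280 = 8 - 1*19111/9230 = 8 - 19111/9230 = 54729/9230 ≈ 5.9295)
E(2499)/q = ((⅓)*2499 + (⅙)/2499)/(54729/9230) = (833 + (⅙)*(1/2499))*(9230/54729) = (833 + 1/14994)*(9230/54729) = (12490003/14994)*(9230/54729) = 57641363845/410303313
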